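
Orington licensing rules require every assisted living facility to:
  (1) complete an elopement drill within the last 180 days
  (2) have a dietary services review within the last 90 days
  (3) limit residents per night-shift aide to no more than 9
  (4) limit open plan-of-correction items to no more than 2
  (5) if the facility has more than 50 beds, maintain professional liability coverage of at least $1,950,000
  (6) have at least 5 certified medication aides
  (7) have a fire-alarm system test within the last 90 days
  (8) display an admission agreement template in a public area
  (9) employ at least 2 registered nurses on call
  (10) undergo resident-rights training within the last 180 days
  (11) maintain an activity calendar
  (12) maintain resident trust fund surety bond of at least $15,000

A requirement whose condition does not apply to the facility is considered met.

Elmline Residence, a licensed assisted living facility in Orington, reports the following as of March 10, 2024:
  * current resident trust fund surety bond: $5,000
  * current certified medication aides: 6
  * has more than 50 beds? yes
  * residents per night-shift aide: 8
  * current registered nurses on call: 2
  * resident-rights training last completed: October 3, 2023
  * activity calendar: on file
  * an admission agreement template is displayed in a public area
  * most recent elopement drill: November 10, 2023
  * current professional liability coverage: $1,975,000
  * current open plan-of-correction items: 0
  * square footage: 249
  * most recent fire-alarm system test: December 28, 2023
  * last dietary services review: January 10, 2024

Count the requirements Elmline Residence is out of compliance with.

1

1. elopement drill 121 days ago vs limit 180 → met
2. dietary services review 60 days ago vs limit 90 → met
3. residents per night-shift aide 8 ≤ 9 → met
4. open plan-of-correction items 0 ≤ 2 → met
5. condition 'has more than 50 beds' holds; professional liability coverage $1,975,000 ≥ $1,950,000 → met
6. certified medication aides 6 ≥ 5 → met
7. fire-alarm system test 73 days ago vs limit 90 → met
8. admission agreement template present → met
9. registered nurses on call 2 ≥ 2 → met
10. resident-rights training 159 days ago vs limit 180 → met
11. activity calendar present → met
12. resident trust fund surety bond $5,000 < $15,000 → not met
Not met: 1 of 12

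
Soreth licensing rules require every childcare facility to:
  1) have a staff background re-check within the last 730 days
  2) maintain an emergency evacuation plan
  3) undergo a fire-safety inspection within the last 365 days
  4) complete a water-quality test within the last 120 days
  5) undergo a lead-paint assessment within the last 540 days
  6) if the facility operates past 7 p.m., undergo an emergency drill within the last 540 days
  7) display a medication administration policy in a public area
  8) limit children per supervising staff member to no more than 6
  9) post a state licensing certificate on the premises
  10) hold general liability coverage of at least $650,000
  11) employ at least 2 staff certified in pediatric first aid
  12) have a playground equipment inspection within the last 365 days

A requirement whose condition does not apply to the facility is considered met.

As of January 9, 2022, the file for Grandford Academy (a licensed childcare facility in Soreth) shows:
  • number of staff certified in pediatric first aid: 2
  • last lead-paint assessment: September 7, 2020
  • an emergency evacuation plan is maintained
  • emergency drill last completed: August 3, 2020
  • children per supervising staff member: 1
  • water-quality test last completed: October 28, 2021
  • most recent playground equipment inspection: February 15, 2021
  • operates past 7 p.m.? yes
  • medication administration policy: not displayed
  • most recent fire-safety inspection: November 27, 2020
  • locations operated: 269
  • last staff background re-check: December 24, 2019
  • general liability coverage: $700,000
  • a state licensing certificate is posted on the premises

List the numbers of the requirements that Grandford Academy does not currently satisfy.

1, 3, 7

1. staff background re-check 747 days ago vs limit 730 → not met
2. emergency evacuation plan present → met
3. fire-safety inspection 408 days ago vs limit 365 → not met
4. water-quality test 73 days ago vs limit 120 → met
5. lead-paint assessment 489 days ago vs limit 540 → met
6. condition 'operates past 7 p.m.' holds; emergency drill 524 days ago vs limit 540 → met
7. medication administration policy absent → not met
8. children per supervising staff member 1 ≤ 6 → met
9. state licensing certificate present → met
10. general liability coverage $700,000 ≥ $650,000 → met
11. staff certified in pediatric first aid 2 ≥ 2 → met
12. playground equipment inspection 328 days ago vs limit 365 → met
Not met: 1, 3, 7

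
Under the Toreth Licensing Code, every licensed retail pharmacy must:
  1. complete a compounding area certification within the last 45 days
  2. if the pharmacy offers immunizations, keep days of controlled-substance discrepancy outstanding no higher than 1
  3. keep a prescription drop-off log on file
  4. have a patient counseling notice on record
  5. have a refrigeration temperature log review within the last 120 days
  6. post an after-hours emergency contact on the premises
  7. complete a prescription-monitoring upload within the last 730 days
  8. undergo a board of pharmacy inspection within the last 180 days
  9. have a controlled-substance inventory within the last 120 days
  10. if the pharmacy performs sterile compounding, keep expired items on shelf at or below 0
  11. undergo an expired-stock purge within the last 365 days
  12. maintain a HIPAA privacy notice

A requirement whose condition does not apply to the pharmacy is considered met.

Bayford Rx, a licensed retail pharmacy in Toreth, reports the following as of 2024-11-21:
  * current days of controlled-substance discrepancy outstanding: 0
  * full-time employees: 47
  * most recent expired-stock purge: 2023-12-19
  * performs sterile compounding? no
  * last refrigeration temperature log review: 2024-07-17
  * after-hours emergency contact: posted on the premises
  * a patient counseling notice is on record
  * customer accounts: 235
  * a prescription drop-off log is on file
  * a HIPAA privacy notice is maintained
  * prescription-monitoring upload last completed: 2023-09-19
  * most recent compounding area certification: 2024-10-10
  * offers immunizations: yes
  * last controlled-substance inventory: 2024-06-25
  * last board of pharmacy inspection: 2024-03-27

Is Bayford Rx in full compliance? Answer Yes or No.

1. compounding area certification 42 days ago vs limit 45 → met
2. condition 'offers immunizations' holds; days of controlled-substance discrepancy outstanding 0 ≤ 1 → met
3. prescription drop-off log present → met
4. patient counseling notice present → met
5. refrigeration temperature log review 127 days ago vs limit 120 → not met
6. after-hours emergency contact present → met
7. prescription-monitoring upload 429 days ago vs limit 730 → met
8. board of pharmacy inspection 239 days ago vs limit 180 → not met
9. controlled-substance inventory 149 days ago vs limit 120 → not met
10. condition 'performs sterile compounding' does not hold → requirement n/a → met
11. expired-stock purge 338 days ago vs limit 365 → met
12. HIPAA privacy notice present → met
Not met: 5, 8, 9

No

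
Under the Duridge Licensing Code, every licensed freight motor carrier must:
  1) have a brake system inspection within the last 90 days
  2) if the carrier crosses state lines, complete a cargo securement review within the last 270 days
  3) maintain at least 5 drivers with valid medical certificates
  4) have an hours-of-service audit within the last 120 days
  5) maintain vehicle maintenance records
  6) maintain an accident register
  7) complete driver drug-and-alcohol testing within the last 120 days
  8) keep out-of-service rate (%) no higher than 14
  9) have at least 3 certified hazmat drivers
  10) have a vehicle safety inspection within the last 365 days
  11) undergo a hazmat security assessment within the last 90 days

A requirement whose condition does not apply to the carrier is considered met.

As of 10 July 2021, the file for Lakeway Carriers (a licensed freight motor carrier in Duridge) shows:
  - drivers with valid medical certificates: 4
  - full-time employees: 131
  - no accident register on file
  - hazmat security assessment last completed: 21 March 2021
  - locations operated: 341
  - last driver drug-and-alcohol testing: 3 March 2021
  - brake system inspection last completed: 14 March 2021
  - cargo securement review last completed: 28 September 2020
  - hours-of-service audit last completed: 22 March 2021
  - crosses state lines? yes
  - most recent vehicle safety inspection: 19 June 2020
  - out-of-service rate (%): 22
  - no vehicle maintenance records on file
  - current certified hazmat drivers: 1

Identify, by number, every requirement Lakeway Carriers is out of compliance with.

1, 2, 3, 5, 6, 7, 8, 9, 10, 11

1. brake system inspection 118 days ago vs limit 90 → not met
2. condition 'crosses state lines' holds; cargo securement review 285 days ago vs limit 270 → not met
3. drivers with valid medical certificates 4 < 5 → not met
4. hours-of-service audit 110 days ago vs limit 120 → met
5. vehicle maintenance records absent → not met
6. accident register absent → not met
7. driver drug-and-alcohol testing 129 days ago vs limit 120 → not met
8. out-of-service rate (%) 22 > 14 → not met
9. certified hazmat drivers 1 < 3 → not met
10. vehicle safety inspection 386 days ago vs limit 365 → not met
11. hazmat security assessment 111 days ago vs limit 90 → not met
Not met: 1, 2, 3, 5, 6, 7, 8, 9, 10, 11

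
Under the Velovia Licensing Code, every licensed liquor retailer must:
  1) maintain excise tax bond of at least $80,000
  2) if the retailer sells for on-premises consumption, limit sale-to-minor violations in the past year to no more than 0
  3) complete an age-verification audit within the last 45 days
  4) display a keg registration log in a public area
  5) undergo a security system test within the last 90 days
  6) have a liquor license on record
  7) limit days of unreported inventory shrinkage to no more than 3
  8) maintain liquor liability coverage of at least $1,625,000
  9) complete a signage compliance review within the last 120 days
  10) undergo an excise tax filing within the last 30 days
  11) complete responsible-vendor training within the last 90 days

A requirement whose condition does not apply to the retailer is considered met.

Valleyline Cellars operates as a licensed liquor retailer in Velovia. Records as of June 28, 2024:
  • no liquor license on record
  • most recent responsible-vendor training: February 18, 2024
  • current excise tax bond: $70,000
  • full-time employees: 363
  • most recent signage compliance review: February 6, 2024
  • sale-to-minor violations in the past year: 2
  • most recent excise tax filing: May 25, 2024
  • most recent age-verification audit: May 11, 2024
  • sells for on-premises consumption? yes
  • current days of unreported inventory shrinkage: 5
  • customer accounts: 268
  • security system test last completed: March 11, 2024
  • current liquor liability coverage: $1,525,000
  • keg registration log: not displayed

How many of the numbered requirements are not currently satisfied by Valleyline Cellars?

11

1. excise tax bond $70,000 < $80,000 → not met
2. condition 'sells for on-premises consumption' holds; sale-to-minor violations in the past year 2 > 0 → not met
3. age-verification audit 48 days ago vs limit 45 → not met
4. keg registration log absent → not met
5. security system test 109 days ago vs limit 90 → not met
6. liquor license absent → not met
7. days of unreported inventory shrinkage 5 > 3 → not met
8. liquor liability coverage $1,525,000 < $1,625,000 → not met
9. signage compliance review 143 days ago vs limit 120 → not met
10. excise tax filing 34 days ago vs limit 30 → not met
11. responsible-vendor training 131 days ago vs limit 90 → not met
Not met: 11 of 11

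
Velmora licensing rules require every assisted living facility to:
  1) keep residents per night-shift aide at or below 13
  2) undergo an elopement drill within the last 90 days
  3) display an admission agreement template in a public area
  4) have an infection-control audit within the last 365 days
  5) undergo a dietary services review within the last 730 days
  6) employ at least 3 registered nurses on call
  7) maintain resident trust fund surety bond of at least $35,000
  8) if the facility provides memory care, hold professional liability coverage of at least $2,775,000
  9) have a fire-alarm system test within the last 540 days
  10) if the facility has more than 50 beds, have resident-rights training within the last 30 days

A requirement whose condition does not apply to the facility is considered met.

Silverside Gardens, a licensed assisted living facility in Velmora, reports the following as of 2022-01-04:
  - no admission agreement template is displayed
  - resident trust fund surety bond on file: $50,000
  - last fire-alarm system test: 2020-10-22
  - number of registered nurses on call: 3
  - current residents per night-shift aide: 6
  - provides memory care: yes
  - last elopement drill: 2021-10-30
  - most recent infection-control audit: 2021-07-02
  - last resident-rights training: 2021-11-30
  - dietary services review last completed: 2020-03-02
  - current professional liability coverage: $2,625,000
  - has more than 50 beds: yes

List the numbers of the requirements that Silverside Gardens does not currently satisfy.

3, 8, 10

1. residents per night-shift aide 6 ≤ 13 → met
2. elopement drill 66 days ago vs limit 90 → met
3. admission agreement template absent → not met
4. infection-control audit 186 days ago vs limit 365 → met
5. dietary services review 673 days ago vs limit 730 → met
6. registered nurses on call 3 ≥ 3 → met
7. resident trust fund surety bond $50,000 ≥ $35,000 → met
8. condition 'provides memory care' holds; professional liability coverage $2,625,000 < $2,775,000 → not met
9. fire-alarm system test 439 days ago vs limit 540 → met
10. condition 'has more than 50 beds' holds; resident-rights training 35 days ago vs limit 30 → not met
Not met: 3, 8, 10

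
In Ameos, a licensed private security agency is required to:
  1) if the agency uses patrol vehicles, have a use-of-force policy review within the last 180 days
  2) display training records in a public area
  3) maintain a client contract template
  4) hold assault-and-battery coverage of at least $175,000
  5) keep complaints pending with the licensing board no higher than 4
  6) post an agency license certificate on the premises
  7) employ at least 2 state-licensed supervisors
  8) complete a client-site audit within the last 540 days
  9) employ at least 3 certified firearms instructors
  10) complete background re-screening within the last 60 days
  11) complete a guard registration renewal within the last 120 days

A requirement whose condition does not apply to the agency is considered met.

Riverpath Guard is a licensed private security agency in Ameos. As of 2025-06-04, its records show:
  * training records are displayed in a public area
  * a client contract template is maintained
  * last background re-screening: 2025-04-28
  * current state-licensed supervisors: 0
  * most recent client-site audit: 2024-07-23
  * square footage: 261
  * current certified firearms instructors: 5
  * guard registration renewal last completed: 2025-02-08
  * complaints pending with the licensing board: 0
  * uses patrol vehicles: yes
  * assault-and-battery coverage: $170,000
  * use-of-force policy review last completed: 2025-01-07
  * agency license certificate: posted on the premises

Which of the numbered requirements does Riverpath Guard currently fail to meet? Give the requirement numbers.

1. condition 'uses patrol vehicles' holds; use-of-force policy review 148 days ago vs limit 180 → met
2. training records present → met
3. client contract template present → met
4. assault-and-battery coverage $170,000 < $175,000 → not met
5. complaints pending with the licensing board 0 ≤ 4 → met
6. agency license certificate present → met
7. state-licensed supervisors 0 < 2 → not met
8. client-site audit 316 days ago vs limit 540 → met
9. certified firearms instructors 5 ≥ 3 → met
10. background re-screening 37 days ago vs limit 60 → met
11. guard registration renewal 116 days ago vs limit 120 → met
Not met: 4, 7

4, 7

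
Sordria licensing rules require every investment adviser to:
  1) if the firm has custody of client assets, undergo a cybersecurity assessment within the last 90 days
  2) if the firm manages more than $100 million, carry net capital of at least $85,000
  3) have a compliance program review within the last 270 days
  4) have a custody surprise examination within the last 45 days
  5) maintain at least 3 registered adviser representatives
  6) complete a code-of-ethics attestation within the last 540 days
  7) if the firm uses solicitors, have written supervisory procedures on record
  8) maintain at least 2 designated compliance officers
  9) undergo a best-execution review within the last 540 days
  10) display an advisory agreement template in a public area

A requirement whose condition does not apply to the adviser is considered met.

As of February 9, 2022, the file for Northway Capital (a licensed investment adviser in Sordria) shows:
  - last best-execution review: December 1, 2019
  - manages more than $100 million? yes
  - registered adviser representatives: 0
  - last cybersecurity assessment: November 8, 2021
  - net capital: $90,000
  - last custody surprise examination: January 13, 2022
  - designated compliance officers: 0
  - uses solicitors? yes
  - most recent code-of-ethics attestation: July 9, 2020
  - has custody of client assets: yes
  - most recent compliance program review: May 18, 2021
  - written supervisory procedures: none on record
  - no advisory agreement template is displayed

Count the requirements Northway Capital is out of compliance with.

1. condition 'has custody of client assets' holds; cybersecurity assessment 93 days ago vs limit 90 → not met
2. condition 'manages more than $100 million' holds; net capital $90,000 ≥ $85,000 → met
3. compliance program review 267 days ago vs limit 270 → met
4. custody surprise examination 27 days ago vs limit 45 → met
5. registered adviser representatives 0 < 3 → not met
6. code-of-ethics attestation 580 days ago vs limit 540 → not met
7. condition 'uses solicitors' holds; written supervisory procedures absent → not met
8. designated compliance officers 0 < 2 → not met
9. best-execution review 801 days ago vs limit 540 → not met
10. advisory agreement template absent → not met
Not met: 7 of 10

7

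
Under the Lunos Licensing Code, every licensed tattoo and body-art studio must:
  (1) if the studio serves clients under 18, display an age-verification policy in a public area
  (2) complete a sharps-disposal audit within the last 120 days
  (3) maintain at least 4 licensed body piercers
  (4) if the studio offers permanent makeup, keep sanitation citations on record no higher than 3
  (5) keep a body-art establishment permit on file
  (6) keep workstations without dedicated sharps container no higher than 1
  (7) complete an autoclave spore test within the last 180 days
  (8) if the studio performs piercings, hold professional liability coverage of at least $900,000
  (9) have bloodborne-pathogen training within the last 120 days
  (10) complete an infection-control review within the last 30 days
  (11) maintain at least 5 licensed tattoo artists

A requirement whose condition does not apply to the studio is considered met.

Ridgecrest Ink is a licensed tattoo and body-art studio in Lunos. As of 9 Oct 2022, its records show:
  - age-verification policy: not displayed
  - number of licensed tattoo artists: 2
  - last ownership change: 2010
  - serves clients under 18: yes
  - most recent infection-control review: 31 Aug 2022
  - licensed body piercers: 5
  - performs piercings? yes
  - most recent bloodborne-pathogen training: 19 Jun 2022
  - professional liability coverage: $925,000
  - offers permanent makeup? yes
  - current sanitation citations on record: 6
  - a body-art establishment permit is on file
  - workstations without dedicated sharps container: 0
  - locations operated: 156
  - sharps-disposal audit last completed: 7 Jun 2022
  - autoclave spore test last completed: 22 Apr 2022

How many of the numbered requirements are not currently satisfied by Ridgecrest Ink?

1. condition 'serves clients under 18' holds; age-verification policy absent → not met
2. sharps-disposal audit 124 days ago vs limit 120 → not met
3. licensed body piercers 5 ≥ 4 → met
4. condition 'offers permanent makeup' holds; sanitation citations on record 6 > 3 → not met
5. body-art establishment permit present → met
6. workstations without dedicated sharps container 0 ≤ 1 → met
7. autoclave spore test 170 days ago vs limit 180 → met
8. condition 'performs piercings' holds; professional liability coverage $925,000 ≥ $900,000 → met
9. bloodborne-pathogen training 112 days ago vs limit 120 → met
10. infection-control review 39 days ago vs limit 30 → not met
11. licensed tattoo artists 2 < 5 → not met
Not met: 5 of 11

5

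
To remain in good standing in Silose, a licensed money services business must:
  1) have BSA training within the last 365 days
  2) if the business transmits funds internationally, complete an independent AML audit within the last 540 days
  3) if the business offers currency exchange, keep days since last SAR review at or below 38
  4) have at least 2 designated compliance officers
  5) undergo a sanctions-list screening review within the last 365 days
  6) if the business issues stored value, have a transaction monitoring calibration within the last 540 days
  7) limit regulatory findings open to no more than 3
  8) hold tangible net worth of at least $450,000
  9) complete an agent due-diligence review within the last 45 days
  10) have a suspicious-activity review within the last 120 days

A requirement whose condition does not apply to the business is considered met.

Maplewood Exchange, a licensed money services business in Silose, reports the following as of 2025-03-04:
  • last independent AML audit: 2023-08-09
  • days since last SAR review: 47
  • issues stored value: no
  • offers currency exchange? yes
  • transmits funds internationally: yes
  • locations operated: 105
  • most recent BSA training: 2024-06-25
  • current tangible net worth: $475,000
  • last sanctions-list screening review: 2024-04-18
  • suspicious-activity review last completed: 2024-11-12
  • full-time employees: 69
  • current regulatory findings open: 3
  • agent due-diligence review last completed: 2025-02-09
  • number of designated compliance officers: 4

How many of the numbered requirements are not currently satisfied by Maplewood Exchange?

2

1. BSA training 252 days ago vs limit 365 → met
2. condition 'transmits funds internationally' holds; independent AML audit 573 days ago vs limit 540 → not met
3. condition 'offers currency exchange' holds; days since last SAR review 47 > 38 → not met
4. designated compliance officers 4 ≥ 2 → met
5. sanctions-list screening review 320 days ago vs limit 365 → met
6. condition 'issues stored value' does not hold → requirement n/a → met
7. regulatory findings open 3 ≤ 3 → met
8. tangible net worth $475,000 ≥ $450,000 → met
9. agent due-diligence review 23 days ago vs limit 45 → met
10. suspicious-activity review 112 days ago vs limit 120 → met
Not met: 2 of 10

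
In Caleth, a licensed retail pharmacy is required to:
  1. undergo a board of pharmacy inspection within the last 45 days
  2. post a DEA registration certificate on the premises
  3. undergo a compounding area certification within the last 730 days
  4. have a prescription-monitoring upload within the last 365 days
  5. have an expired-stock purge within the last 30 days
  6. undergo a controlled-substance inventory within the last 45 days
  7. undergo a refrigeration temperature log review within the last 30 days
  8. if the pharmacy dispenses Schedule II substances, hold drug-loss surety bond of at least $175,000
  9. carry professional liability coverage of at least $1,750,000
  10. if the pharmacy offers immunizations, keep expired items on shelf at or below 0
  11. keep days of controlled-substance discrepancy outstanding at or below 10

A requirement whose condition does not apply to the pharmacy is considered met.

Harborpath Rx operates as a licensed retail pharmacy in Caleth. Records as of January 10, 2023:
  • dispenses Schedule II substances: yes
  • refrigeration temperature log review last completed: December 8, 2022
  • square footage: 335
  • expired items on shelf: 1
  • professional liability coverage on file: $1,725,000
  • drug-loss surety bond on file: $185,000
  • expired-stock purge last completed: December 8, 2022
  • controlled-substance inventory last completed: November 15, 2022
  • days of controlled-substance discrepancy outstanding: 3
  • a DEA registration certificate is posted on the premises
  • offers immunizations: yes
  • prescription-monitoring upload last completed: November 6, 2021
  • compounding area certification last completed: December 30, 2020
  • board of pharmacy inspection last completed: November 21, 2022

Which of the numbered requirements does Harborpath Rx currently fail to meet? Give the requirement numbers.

1, 3, 4, 5, 6, 7, 9, 10

1. board of pharmacy inspection 50 days ago vs limit 45 → not met
2. DEA registration certificate present → met
3. compounding area certification 741 days ago vs limit 730 → not met
4. prescription-monitoring upload 430 days ago vs limit 365 → not met
5. expired-stock purge 33 days ago vs limit 30 → not met
6. controlled-substance inventory 56 days ago vs limit 45 → not met
7. refrigeration temperature log review 33 days ago vs limit 30 → not met
8. condition 'dispenses Schedule II substances' holds; drug-loss surety bond $185,000 ≥ $175,000 → met
9. professional liability coverage $1,725,000 < $1,750,000 → not met
10. condition 'offers immunizations' holds; expired items on shelf 1 > 0 → not met
11. days of controlled-substance discrepancy outstanding 3 ≤ 10 → met
Not met: 1, 3, 4, 5, 6, 7, 9, 10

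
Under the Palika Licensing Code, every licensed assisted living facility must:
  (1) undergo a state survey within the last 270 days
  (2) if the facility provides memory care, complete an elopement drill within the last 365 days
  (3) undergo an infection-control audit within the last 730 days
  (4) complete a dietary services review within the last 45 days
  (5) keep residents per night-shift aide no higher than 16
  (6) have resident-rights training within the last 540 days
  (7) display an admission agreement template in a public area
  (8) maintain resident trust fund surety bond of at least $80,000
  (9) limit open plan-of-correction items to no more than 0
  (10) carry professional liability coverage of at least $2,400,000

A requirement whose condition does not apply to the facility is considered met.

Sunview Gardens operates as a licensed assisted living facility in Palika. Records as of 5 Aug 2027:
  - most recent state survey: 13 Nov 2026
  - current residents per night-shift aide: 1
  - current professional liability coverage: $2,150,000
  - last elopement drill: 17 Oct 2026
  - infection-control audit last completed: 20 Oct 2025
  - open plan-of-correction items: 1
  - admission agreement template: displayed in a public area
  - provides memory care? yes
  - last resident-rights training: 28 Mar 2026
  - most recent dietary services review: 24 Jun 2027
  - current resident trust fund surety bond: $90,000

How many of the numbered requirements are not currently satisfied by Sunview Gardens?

1. state survey 265 days ago vs limit 270 → met
2. condition 'provides memory care' holds; elopement drill 292 days ago vs limit 365 → met
3. infection-control audit 654 days ago vs limit 730 → met
4. dietary services review 42 days ago vs limit 45 → met
5. residents per night-shift aide 1 ≤ 16 → met
6. resident-rights training 495 days ago vs limit 540 → met
7. admission agreement template present → met
8. resident trust fund surety bond $90,000 ≥ $80,000 → met
9. open plan-of-correction items 1 > 0 → not met
10. professional liability coverage $2,150,000 < $2,400,000 → not met
Not met: 2 of 10

2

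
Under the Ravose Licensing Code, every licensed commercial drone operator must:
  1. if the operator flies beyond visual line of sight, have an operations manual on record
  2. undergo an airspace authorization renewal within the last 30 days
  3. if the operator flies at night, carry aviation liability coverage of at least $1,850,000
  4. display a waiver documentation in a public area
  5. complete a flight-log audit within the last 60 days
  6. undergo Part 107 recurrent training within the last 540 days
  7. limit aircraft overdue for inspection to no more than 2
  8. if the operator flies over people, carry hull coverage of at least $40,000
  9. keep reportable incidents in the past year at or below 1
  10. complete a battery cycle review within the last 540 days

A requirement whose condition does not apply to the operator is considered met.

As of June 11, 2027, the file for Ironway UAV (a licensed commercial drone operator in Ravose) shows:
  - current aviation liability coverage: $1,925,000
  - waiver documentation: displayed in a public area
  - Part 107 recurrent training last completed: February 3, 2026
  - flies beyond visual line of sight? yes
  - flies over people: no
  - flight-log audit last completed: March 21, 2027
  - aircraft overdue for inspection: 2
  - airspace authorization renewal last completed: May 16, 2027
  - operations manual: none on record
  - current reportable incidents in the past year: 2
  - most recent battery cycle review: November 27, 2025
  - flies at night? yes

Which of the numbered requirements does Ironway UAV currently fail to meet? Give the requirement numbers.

1. condition 'flies beyond visual line of sight' holds; operations manual absent → not met
2. airspace authorization renewal 26 days ago vs limit 30 → met
3. condition 'flies at night' holds; aviation liability coverage $1,925,000 ≥ $1,850,000 → met
4. waiver documentation present → met
5. flight-log audit 82 days ago vs limit 60 → not met
6. Part 107 recurrent training 493 days ago vs limit 540 → met
7. aircraft overdue for inspection 2 ≤ 2 → met
8. condition 'flies over people' does not hold → requirement n/a → met
9. reportable incidents in the past year 2 > 1 → not met
10. battery cycle review 561 days ago vs limit 540 → not met
Not met: 1, 5, 9, 10

1, 5, 9, 10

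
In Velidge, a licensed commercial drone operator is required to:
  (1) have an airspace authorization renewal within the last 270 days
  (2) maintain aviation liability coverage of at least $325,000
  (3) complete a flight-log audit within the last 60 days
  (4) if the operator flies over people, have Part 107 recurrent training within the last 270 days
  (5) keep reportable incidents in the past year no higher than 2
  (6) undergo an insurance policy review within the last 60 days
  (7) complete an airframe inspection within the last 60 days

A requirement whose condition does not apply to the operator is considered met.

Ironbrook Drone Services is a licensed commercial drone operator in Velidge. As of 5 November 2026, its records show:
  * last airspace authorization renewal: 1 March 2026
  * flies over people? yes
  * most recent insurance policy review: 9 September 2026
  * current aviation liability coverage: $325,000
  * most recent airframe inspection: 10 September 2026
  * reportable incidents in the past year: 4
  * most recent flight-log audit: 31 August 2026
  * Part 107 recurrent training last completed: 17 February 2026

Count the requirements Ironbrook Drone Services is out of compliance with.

1. airspace authorization renewal 249 days ago vs limit 270 → met
2. aviation liability coverage $325,000 ≥ $325,000 → met
3. flight-log audit 66 days ago vs limit 60 → not met
4. condition 'flies over people' holds; Part 107 recurrent training 261 days ago vs limit 270 → met
5. reportable incidents in the past year 4 > 2 → not met
6. insurance policy review 57 days ago vs limit 60 → met
7. airframe inspection 56 days ago vs limit 60 → met
Not met: 2 of 7

2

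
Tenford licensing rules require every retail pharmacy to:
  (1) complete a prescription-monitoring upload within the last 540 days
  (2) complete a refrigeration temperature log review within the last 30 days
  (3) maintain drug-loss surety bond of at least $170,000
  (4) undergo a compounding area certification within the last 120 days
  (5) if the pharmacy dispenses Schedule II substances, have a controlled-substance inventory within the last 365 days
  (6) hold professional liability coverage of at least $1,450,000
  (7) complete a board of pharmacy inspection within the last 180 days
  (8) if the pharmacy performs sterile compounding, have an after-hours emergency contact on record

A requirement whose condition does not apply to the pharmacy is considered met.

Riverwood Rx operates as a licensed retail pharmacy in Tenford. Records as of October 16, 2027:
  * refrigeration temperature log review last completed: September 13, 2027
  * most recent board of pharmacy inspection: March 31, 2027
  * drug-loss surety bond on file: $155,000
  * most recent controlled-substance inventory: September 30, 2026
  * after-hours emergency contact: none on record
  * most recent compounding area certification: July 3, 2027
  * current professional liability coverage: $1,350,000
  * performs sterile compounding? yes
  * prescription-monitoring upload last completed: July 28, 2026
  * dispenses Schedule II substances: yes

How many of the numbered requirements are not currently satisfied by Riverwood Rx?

1. prescription-monitoring upload 445 days ago vs limit 540 → met
2. refrigeration temperature log review 33 days ago vs limit 30 → not met
3. drug-loss surety bond $155,000 < $170,000 → not met
4. compounding area certification 105 days ago vs limit 120 → met
5. condition 'dispenses Schedule II substances' holds; controlled-substance inventory 381 days ago vs limit 365 → not met
6. professional liability coverage $1,350,000 < $1,450,000 → not met
7. board of pharmacy inspection 199 days ago vs limit 180 → not met
8. condition 'performs sterile compounding' holds; after-hours emergency contact absent → not met
Not met: 6 of 8

6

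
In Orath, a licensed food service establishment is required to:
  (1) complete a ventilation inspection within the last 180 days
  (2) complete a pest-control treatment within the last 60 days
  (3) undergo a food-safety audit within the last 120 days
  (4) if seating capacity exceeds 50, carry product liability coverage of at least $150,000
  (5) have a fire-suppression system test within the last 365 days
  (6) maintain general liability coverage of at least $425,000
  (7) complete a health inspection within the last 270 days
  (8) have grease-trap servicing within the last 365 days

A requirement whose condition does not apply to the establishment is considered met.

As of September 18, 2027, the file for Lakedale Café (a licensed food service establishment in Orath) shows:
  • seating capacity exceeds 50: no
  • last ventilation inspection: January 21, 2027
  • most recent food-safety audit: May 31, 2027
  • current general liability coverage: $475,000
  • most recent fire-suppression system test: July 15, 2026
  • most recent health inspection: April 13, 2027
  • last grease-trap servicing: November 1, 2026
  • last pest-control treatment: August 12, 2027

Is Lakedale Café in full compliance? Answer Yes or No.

No

1. ventilation inspection 240 days ago vs limit 180 → not met
2. pest-control treatment 37 days ago vs limit 60 → met
3. food-safety audit 110 days ago vs limit 120 → met
4. condition 'seating capacity exceeds 50' does not hold → requirement n/a → met
5. fire-suppression system test 430 days ago vs limit 365 → not met
6. general liability coverage $475,000 ≥ $425,000 → met
7. health inspection 158 days ago vs limit 270 → met
8. grease-trap servicing 321 days ago vs limit 365 → met
Not met: 1, 5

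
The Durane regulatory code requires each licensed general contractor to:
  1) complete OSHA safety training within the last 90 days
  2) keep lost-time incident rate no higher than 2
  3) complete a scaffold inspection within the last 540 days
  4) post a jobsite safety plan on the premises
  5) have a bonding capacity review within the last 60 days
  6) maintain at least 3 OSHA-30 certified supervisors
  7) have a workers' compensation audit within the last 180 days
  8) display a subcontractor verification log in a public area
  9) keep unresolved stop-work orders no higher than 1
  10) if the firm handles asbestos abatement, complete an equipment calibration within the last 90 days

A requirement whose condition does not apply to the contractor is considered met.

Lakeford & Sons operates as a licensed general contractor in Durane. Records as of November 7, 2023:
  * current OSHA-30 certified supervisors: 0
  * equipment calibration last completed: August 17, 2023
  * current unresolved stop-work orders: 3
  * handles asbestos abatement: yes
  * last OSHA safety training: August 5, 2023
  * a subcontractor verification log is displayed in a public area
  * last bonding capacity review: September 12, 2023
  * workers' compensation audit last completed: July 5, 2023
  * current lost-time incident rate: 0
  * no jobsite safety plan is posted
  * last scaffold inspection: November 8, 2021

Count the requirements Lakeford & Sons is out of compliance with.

5

1. OSHA safety training 94 days ago vs limit 90 → not met
2. lost-time incident rate 0 ≤ 2 → met
3. scaffold inspection 729 days ago vs limit 540 → not met
4. jobsite safety plan absent → not met
5. bonding capacity review 56 days ago vs limit 60 → met
6. OSHA-30 certified supervisors 0 < 3 → not met
7. workers' compensation audit 125 days ago vs limit 180 → met
8. subcontractor verification log present → met
9. unresolved stop-work orders 3 > 1 → not met
10. condition 'handles asbestos abatement' holds; equipment calibration 82 days ago vs limit 90 → met
Not met: 5 of 10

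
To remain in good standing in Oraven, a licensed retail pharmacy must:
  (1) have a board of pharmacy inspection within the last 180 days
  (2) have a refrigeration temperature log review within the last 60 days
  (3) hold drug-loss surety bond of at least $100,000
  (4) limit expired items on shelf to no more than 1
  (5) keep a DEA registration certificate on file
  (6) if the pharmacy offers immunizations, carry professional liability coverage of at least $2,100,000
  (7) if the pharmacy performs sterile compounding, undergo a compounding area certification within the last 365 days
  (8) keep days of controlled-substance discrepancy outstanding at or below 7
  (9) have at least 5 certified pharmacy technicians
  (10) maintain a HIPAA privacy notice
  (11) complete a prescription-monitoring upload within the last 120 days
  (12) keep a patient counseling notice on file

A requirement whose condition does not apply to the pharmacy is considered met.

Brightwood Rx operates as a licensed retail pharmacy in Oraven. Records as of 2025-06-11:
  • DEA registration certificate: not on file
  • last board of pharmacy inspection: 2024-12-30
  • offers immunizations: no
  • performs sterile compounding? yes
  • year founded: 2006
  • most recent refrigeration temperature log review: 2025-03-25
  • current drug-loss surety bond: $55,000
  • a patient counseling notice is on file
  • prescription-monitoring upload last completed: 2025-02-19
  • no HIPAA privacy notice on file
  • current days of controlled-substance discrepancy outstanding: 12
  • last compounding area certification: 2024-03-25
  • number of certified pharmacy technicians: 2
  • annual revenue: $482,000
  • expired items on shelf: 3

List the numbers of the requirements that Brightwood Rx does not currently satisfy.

1. board of pharmacy inspection 163 days ago vs limit 180 → met
2. refrigeration temperature log review 78 days ago vs limit 60 → not met
3. drug-loss surety bond $55,000 < $100,000 → not met
4. expired items on shelf 3 > 1 → not met
5. DEA registration certificate absent → not met
6. condition 'offers immunizations' does not hold → requirement n/a → met
7. condition 'performs sterile compounding' holds; compounding area certification 443 days ago vs limit 365 → not met
8. days of controlled-substance discrepancy outstanding 12 > 7 → not met
9. certified pharmacy technicians 2 < 5 → not met
10. HIPAA privacy notice absent → not met
11. prescription-monitoring upload 112 days ago vs limit 120 → met
12. patient counseling notice present → met
Not met: 2, 3, 4, 5, 7, 8, 9, 10

2, 3, 4, 5, 7, 8, 9, 10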